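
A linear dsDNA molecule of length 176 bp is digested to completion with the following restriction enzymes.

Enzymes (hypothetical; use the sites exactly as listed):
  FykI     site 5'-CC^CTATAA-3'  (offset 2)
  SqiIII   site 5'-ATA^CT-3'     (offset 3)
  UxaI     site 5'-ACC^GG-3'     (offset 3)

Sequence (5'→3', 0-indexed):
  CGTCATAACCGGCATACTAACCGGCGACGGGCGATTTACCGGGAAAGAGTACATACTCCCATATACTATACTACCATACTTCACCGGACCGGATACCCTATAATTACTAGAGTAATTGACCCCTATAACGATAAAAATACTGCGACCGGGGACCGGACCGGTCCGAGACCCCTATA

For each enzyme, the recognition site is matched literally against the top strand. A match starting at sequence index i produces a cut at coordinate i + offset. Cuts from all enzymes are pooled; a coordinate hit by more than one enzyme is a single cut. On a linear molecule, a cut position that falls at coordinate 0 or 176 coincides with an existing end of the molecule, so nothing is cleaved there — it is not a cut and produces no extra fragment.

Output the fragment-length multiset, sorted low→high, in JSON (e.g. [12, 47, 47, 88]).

[5,5,5,6,6,7,7,7,8,8,10,10,15,17,17,18,25]

Scan for sites:
  FykI CCCTATAA/2: at [95, 120] ⇒ [97, 122]
  SqiIII ATACT/3: at [13, 52, 62, 67, 75, 136] ⇒ [16, 55, 65, 70, 78, 139]
  UxaI ACCGG/3: at [7, 19, 37, 82, 87, 144, 151, 156] ⇒ [10, 22, 40, 85, 90, 147, 154, 159]

Pooled cuts: [10, 16, 22, 40, 55, 65, 70, 78, 85, 90, 97, 122, 139, 147, 154, 159]

Fragment lengths:
  [0,10): 10 bp
  [10,16): 6 bp
  [16,22): 6 bp
  [22,40): 18 bp
  [40,55): 15 bp
  [55,65): 10 bp
  [65,70): 5 bp
  [70,78): 8 bp
  [78,85): 7 bp
  [85,90): 5 bp
  [90,97): 7 bp
  [97,122): 25 bp
  [122,139): 17 bp
  [139,147): 8 bp
  [147,154): 7 bp
  [154,159): 5 bp
  [159,176): 17 bp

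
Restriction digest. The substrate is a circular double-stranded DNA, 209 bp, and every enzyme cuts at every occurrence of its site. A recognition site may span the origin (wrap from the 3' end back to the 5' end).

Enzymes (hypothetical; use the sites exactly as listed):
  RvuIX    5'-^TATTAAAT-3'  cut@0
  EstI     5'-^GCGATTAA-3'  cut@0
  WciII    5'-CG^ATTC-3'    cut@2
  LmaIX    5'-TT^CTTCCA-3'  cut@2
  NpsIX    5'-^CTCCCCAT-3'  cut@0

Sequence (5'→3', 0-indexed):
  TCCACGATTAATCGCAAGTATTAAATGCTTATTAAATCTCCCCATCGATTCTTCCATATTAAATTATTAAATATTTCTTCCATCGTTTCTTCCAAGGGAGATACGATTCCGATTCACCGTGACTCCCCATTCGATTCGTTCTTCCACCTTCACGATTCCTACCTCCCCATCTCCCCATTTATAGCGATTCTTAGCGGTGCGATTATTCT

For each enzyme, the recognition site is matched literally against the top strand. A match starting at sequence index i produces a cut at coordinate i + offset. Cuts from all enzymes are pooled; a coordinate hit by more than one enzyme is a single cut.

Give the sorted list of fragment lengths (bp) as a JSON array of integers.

Per-enzyme occurrences:
  RvuIX TATTAAAT/0: at [18, 29, 56, 64] ⇒ [18, 29, 56, 64]
  EstI (GCGATTAA, off=0): no sites
  WciII CGATTC/2: at [45, 103, 109, 131, 152, 184] ⇒ [47, 105, 111, 133, 154, 186]
  LmaIX TTCTTCCA/2: at [48, 74, 86, 138, 205] ⇒ [50, 76, 88, 140, 207]
  NpsIX CTCCCCAT/0: at [37, 122, 162, 170] ⇒ [37, 122, 162, 170]

Pooled cuts: [18, 29, 37, 47, 50, 56, 64, 76, 88, 105, 111, 122, 133, 140, 154, 162, 170, 186, 207]

Fragment lengths:
  18→29: 11 bp
  29→37: 8 bp
  37→47: 10 bp
  47→50: 3 bp
  50→56: 6 bp
  56→64: 8 bp
  64→76: 12 bp
  76→88: 12 bp
  88→105: 17 bp
  105→111: 6 bp
  111→122: 11 bp
  122→133: 11 bp
  133→140: 7 bp
  140→154: 14 bp
  154→162: 8 bp
  162→170: 8 bp
  170→186: 16 bp
  186→207: 21 bp
  207→18 (wrap): 209-207+18 = 20 bp

[3,6,6,7,8,8,8,8,10,11,11,11,12,12,14,16,17,20,21]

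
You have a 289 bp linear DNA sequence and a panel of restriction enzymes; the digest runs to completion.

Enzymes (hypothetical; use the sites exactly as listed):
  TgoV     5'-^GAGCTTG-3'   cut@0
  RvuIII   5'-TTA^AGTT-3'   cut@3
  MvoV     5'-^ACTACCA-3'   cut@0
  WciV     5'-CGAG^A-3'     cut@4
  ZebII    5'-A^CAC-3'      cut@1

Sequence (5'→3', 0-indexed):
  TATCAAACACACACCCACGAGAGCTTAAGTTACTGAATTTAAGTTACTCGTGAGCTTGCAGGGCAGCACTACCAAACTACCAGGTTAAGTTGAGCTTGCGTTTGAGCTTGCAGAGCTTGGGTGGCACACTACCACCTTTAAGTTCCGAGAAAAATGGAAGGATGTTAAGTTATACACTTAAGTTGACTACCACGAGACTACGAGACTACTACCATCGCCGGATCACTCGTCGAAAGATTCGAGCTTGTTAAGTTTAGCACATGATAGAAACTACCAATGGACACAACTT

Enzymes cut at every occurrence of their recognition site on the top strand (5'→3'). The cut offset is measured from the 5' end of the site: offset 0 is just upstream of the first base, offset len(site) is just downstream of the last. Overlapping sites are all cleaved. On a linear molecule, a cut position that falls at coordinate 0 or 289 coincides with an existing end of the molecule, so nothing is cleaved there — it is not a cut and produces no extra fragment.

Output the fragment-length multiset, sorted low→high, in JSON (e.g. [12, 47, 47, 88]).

Scan for sites:
  TgoV GAGCTTG/0: at [51, 91, 103, 112, 240] ⇒ [51, 91, 103, 112, 240]
  RvuIII TTAAGTT/3: at [24, 38, 84, 137, 164, 177, 247] ⇒ [27, 41, 87, 140, 167, 180, 250]
  MvoV ACTACCA/0: at [67, 75, 127, 185, 207, 269] ⇒ [67, 75, 127, 185, 207, 269]
  WciV CGAGA/4: at [17, 145, 192, 200] ⇒ [21, 149, 196, 204]
  ZebII ACAC/1: at [6, 8, 10, 125, 173, 280] ⇒ [7, 9, 11, 126, 174, 281]

All cut coordinates (distinct, sorted): [7, 9, 11, 21, 27, 41, 51, 67, 75, 87, 91, 103, 112, 126, 127, 140, 149, 167, 174, 180, 185, 196, 204, 207, 240, 250, 269, 281]

Fragments:
  [0,7): 7 bp
  [7,9): 2 bp
  [9,11): 2 bp
  [11,21): 10 bp
  [21,27): 6 bp
  [27,41): 14 bp
  [41,51): 10 bp
  [51,67): 16 bp
  [67,75): 8 bp
  [75,87): 12 bp
  [87,91): 4 bp
  [91,103): 12 bp
  [103,112): 9 bp
  [112,126): 14 bp
  [126,127): 1 bp
  [127,140): 13 bp
  [140,149): 9 bp
  [149,167): 18 bp
  [167,174): 7 bp
  [174,180): 6 bp
  [180,185): 5 bp
  [185,196): 11 bp
  [196,204): 8 bp
  [204,207): 3 bp
  [207,240): 33 bp
  [240,250): 10 bp
  [250,269): 19 bp
  [269,281): 12 bp
  [281,289): 8 bp

[1,2,2,3,4,5,6,6,7,7,8,8,8,9,9,10,10,10,11,12,12,12,13,14,14,16,18,19,33]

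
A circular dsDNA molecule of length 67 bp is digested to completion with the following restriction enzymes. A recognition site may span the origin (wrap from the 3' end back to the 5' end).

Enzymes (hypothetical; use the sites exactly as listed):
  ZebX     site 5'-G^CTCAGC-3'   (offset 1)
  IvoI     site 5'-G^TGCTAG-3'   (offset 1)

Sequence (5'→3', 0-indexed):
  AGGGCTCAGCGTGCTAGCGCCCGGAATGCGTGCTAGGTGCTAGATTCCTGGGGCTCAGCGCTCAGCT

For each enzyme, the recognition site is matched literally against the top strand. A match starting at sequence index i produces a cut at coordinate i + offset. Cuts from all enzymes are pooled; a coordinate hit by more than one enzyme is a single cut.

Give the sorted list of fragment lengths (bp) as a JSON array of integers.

[7,7,7,11,16,19]

Per-enzyme occurrences:
  ZebX (GCTCAGC, off=1): starts [3, 52, 59] → cuts [4, 53, 60]
  IvoI (GTGCTAG, off=1): starts [10, 29, 36] → cuts [11, 30, 37]

Pooled cuts: [4, 11, 30, 37, 53, 60]

Fragments:
  4→11: 7 bp
  11→30: 19 bp
  30→37: 7 bp
  37→53: 16 bp
  53→60: 7 bp
  60→4 (wrap): 67-60+4 = 11 bp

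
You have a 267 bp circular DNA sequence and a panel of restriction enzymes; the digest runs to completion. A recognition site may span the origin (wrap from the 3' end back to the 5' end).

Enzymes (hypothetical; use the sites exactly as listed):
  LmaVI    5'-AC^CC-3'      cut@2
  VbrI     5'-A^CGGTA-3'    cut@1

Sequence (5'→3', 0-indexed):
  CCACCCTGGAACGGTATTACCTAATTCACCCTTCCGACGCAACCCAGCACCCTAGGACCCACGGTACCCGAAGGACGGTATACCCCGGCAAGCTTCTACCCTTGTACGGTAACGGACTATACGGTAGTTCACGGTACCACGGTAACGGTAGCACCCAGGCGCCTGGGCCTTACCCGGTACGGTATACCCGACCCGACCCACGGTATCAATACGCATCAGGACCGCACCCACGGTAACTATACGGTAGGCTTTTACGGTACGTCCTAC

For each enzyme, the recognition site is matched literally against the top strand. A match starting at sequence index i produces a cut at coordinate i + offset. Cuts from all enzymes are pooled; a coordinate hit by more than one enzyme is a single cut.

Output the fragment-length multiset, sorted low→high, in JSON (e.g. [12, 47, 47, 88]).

[3,3,3,4,5,5,6,6,6,7,7,7,8,8,8,8,8,9,10,11,13,13,14,15,16,18,19,27]

Scan for sites:
  LmaVI ACCC/2: at [2, 27, 41, 48, 56, 65, 81, 97, 152, 171, 185, 190, 195, 225, 265] ⇒ [0, 4, 29, 43, 50, 58, 67, 83, 99, 154, 173, 187, 192, 197, 227]
  VbrI ACGGTA/1: at [10, 60, 74, 105, 120, 130, 138, 144, 178, 199, 229, 240, 253] ⇒ [11, 61, 75, 106, 121, 131, 139, 145, 179, 200, 230, 241, 254]

All cut coordinates (distinct, sorted): [0, 4, 11, 29, 43, 50, 58, 61, 67, 75, 83, 99, 106, 121, 131, 139, 145, 154, 173, 179, 187, 192, 197, 200, 227, 230, 241, 254]

Fragment lengths:
  0→4: 4 bp
  4→11: 7 bp
  11→29: 18 bp
  29→43: 14 bp
  43→50: 7 bp
  50→58: 8 bp
  58→61: 3 bp
  61→67: 6 bp
  67→75: 8 bp
  75→83: 8 bp
  83→99: 16 bp
  99→106: 7 bp
  106→121: 15 bp
  121→131: 10 bp
  131→139: 8 bp
  139→145: 6 bp
  145→154: 9 bp
  154→173: 19 bp
  173→179: 6 bp
  179→187: 8 bp
  187→192: 5 bp
  192→197: 5 bp
  197→200: 3 bp
  200→227: 27 bp
  227→230: 3 bp
  230→241: 11 bp
  241→254: 13 bp
  254→0 (wrap): 267-254+0 = 13 bp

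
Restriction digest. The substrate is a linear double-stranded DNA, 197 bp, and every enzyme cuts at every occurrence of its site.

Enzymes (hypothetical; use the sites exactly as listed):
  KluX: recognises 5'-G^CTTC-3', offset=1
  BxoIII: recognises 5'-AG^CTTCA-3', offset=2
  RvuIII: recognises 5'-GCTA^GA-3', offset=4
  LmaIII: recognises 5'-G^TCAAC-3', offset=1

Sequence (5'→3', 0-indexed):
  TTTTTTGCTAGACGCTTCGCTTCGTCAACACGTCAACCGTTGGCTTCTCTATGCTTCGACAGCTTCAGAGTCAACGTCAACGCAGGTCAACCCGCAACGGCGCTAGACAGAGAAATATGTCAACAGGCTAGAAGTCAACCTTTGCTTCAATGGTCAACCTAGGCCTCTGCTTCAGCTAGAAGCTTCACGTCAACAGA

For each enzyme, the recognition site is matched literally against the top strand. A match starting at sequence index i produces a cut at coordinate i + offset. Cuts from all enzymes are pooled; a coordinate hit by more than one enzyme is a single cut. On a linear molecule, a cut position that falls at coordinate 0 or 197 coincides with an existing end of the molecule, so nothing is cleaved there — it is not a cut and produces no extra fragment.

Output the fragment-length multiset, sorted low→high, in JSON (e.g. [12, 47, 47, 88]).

[4,4,4,5,5,6,7,8,8,8,9,9,9,10,10,10,10,11,11,14,16,19]

Per-enzyme occurrences:
  KluX (GCTTC, off=1): starts [13, 18, 42, 52, 61, 143, 168, 181] → cuts [14, 19, 43, 53, 62, 144, 169, 182]
  BxoIII (AGCTTCA, off=2): starts [60, 180] → cuts [62, 182]
  RvuIII (GCTAGA, off=4): starts [6, 101, 126, 174] → cuts [10, 105, 130, 178]
  LmaIII (GTCAAC, off=1): starts [23, 31, 69, 75, 85, 118, 133, 152, 188] → cuts [24, 32, 70, 76, 86, 119, 134, 153, 189]

Pooled cuts: [10, 14, 19, 24, 32, 43, 53, 62, 70, 76, 86, 105, 119, 130, 134, 144, 153, 169, 178, 182, 189]

Fragment lengths:
  [0,10): 10 bp
  [10,14): 4 bp
  [14,19): 5 bp
  [19,24): 5 bp
  [24,32): 8 bp
  [32,43): 11 bp
  [43,53): 10 bp
  [53,62): 9 bp
  [62,70): 8 bp
  [70,76): 6 bp
  [76,86): 10 bp
  [86,105): 19 bp
  [105,119): 14 bp
  [119,130): 11 bp
  [130,134): 4 bp
  [134,144): 10 bp
  [144,153): 9 bp
  [153,169): 16 bp
  [169,178): 9 bp
  [178,182): 4 bp
  [182,189): 7 bp
  [189,197): 8 bp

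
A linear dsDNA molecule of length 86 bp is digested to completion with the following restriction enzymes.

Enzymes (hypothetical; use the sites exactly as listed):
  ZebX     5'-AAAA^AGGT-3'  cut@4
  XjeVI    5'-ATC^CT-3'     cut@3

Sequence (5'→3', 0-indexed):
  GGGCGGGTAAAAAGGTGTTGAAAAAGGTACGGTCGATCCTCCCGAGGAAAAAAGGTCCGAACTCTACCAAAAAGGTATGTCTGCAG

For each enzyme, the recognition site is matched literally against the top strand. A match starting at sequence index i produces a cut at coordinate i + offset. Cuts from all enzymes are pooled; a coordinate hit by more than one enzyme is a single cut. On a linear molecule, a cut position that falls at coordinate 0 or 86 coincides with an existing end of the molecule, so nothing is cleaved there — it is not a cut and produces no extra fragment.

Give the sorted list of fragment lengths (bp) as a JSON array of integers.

[12,12,14,14,14,20]

Site scan:
  ZebX AAAAAGGT/4: at [8, 20, 48, 68] ⇒ [12, 24, 52, 72]
  XjeVI ATCCT/3: at [35] ⇒ [38]

Pooled cuts: [12, 24, 38, 52, 72]

Fragments:
  [0,12): 12 bp
  [12,24): 12 bp
  [24,38): 14 bp
  [38,52): 14 bp
  [52,72): 20 bp
  [72,86): 14 bp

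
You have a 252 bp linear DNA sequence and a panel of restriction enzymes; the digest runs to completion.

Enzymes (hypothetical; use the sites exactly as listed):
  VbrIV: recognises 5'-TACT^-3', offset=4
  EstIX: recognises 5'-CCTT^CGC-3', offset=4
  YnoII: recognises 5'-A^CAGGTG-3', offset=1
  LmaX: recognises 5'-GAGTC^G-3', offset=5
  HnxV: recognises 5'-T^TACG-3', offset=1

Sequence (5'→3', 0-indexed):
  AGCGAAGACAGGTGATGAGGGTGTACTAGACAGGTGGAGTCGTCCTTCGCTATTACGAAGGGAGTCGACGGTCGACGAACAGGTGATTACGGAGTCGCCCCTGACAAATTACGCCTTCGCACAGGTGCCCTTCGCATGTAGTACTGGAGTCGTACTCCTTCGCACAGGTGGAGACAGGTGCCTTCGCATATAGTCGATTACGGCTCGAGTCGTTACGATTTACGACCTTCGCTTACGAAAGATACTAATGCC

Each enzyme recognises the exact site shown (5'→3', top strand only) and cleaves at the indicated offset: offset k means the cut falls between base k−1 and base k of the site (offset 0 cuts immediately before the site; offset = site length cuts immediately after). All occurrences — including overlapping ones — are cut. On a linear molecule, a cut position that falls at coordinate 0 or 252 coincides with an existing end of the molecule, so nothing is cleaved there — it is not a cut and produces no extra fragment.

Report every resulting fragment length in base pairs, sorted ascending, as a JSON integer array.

[2,3,4,4,4,4,5,6,6,6,6,7,8,8,8,9,9,10,10,11,11,13,13,13,13,13,13,14,19]

Scan for sites:
  VbrIV (TACT, off=4): starts [23, 141, 152, 242] → cuts [27, 145, 156, 246]
  EstIX (CCTTCGC, off=4): starts [43, 113, 128, 156, 180, 225] → cuts [47, 117, 132, 160, 184, 229]
  YnoII (ACAGGTG, off=1): starts [7, 29, 78, 120, 163, 173] → cuts [8, 30, 79, 121, 164, 174]
  LmaX (GAGTCG, off=5): starts [36, 61, 91, 146, 206] → cuts [41, 66, 96, 151, 211]
  HnxV (TTACG, off=1): starts [52, 86, 108, 197, 212, 219, 232] → cuts [53, 87, 109, 198, 213, 220, 233]

Pooled cuts: [8, 27, 30, 41, 47, 53, 66, 79, 87, 96, 109, 117, 121, 132, 145, 151, 156, 160, 164, 174, 184, 198, 211, 213, 220, 229, 233, 246]

Fragments:
  [0,8): 8 bp
  [8,27): 19 bp
  [27,30): 3 bp
  [30,41): 11 bp
  [41,47): 6 bp
  [47,53): 6 bp
  [53,66): 13 bp
  [66,79): 13 bp
  [79,87): 8 bp
  [87,96): 9 bp
  [96,109): 13 bp
  [109,117): 8 bp
  [117,121): 4 bp
  [121,132): 11 bp
  [132,145): 13 bp
  [145,151): 6 bp
  [151,156): 5 bp
  [156,160): 4 bp
  [160,164): 4 bp
  [164,174): 10 bp
  [174,184): 10 bp
  [184,198): 14 bp
  [198,211): 13 bp
  [211,213): 2 bp
  [213,220): 7 bp
  [220,229): 9 bp
  [229,233): 4 bp
  [233,246): 13 bp
  [246,252): 6 bp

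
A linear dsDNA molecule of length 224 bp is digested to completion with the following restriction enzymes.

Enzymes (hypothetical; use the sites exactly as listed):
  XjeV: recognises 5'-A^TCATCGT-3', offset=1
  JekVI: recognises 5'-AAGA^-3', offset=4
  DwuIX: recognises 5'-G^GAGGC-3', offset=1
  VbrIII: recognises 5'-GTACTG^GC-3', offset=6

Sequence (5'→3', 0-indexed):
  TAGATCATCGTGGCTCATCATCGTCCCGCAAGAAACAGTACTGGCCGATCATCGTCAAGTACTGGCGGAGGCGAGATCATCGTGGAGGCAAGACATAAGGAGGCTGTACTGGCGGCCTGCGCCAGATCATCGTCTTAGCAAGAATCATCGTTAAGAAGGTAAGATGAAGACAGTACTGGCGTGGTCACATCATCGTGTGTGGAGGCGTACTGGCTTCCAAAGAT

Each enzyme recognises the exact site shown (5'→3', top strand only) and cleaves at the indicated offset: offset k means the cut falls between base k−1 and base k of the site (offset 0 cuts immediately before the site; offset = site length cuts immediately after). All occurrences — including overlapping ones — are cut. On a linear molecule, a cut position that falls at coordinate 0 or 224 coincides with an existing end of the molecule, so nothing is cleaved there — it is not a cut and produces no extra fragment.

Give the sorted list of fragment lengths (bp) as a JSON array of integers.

Scan for sites:
  XjeV (ATCATCGT, off=1): starts [3, 16, 47, 75, 125, 143, 188] → cuts [4, 17, 48, 76, 126, 144, 189]
  JekVI (AAGA, off=4): starts [29, 89, 139, 152, 160, 166, 219] → cuts [33, 93, 143, 156, 164, 170, 223]
  DwuIX (GGAGGC, off=1): starts [66, 83, 98, 200] → cuts [67, 84, 99, 201]
  VbrIII (GTACTGGC, off=6): starts [37, 58, 105, 172, 206] → cuts [43, 64, 111, 178, 212]

Pooled cuts: [4, 17, 33, 43, 48, 64, 67, 76, 84, 93, 99, 111, 126, 143, 144, 156, 164, 170, 178, 189, 201, 212, 223]

Fragments:
  [0,4): 4 bp
  [4,17): 13 bp
  [17,33): 16 bp
  [33,43): 10 bp
  [43,48): 5 bp
  [48,64): 16 bp
  [64,67): 3 bp
  [67,76): 9 bp
  [76,84): 8 bp
  [84,93): 9 bp
  [93,99): 6 bp
  [99,111): 12 bp
  [111,126): 15 bp
  [126,143): 17 bp
  [143,144): 1 bp
  [144,156): 12 bp
  [156,164): 8 bp
  [164,170): 6 bp
  [170,178): 8 bp
  [178,189): 11 bp
  [189,201): 12 bp
  [201,212): 11 bp
  [212,223): 11 bp
  [223,224): 1 bp

[1,1,3,4,5,6,6,8,8,8,9,9,10,11,11,11,12,12,12,13,15,16,16,17]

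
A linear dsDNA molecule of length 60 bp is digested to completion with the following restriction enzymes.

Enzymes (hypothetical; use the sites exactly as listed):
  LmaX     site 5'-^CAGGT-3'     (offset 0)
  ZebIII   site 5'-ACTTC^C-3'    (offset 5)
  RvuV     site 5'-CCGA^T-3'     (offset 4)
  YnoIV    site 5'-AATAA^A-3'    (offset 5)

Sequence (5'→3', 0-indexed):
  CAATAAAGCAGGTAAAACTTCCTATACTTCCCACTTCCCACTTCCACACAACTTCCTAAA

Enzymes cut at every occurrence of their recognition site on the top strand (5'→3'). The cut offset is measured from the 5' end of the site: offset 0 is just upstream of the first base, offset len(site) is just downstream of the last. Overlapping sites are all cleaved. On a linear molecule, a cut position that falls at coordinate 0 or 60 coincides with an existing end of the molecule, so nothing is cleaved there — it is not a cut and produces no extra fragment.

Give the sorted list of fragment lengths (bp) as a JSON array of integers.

Scan for sites:
  LmaX (CAGGT, off=0): starts [8] → cuts [8]
  ZebIII (ACTTCC, off=5): starts [16, 25, 32, 39, 50] → cuts [21, 30, 37, 44, 55]
  RvuV (CCGAT, off=4): no sites
  YnoIV (AATAAA, off=5): starts [1] → cuts [6]

Pooled cuts: [6, 8, 21, 30, 37, 44, 55]

Fragment lengths:
  [0,6): 6 bp
  [6,8): 2 bp
  [8,21): 13 bp
  [21,30): 9 bp
  [30,37): 7 bp
  [37,44): 7 bp
  [44,55): 11 bp
  [55,60): 5 bp

[2,5,6,7,7,9,11,13]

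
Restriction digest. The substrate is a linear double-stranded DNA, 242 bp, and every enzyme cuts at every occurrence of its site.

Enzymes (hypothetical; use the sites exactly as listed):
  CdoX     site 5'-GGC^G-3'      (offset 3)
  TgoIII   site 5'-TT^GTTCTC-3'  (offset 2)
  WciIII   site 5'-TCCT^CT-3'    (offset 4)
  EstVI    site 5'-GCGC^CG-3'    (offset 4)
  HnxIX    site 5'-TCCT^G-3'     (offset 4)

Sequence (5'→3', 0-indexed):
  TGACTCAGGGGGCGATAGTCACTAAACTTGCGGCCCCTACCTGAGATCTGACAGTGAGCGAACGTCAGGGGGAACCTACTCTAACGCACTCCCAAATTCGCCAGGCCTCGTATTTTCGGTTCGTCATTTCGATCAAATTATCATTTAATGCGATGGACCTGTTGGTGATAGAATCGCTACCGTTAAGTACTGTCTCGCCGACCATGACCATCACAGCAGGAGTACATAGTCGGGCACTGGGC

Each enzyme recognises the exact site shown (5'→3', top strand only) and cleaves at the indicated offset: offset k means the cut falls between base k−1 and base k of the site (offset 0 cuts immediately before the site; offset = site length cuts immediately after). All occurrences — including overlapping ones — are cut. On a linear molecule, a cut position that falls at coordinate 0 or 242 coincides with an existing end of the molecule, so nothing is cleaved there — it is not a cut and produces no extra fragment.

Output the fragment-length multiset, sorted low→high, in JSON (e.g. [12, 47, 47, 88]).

[13,229]

Site scan:
  CdoX GGCG/3: at [10] ⇒ [13]
  TgoIII (TTGTTCTC, off=2): no sites
  WciIII (TCCTCT, off=4): no sites
  EstVI (GCGCCG, off=4): no sites
  HnxIX (TCCTG, off=4): no sites

All cut coordinates (distinct, sorted): [13]

Fragment lengths:
  [0,13): 13 bp
  [13,242): 229 bp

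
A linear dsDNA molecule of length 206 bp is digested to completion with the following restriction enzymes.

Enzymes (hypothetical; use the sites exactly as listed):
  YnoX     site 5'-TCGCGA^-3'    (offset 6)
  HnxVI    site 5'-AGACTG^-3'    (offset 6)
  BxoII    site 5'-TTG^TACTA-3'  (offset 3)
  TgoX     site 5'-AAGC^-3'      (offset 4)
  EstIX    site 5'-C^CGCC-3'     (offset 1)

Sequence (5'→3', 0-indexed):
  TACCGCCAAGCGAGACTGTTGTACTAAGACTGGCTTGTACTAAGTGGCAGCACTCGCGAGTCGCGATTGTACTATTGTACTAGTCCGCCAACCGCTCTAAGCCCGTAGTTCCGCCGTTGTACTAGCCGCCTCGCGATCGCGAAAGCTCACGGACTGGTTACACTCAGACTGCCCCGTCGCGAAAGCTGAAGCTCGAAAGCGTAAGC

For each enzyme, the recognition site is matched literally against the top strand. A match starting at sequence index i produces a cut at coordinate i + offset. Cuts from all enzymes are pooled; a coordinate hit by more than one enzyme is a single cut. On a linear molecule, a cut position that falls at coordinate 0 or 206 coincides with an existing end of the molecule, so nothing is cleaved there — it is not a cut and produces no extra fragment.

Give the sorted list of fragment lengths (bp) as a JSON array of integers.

[3,3,3,4,4,5,6,6,6,7,7,7,8,8,8,8,8,9,10,11,11,17,22,25]

Per-enzyme occurrences:
  YnoX TCGCGA/6: at [53, 60, 130, 136, 176] ⇒ [59, 66, 136, 142, 182]
  HnxVI AGACTG/6: at [12, 26, 165] ⇒ [18, 32, 171]
  BxoII TTGTACTA/3: at [18, 34, 66, 74, 116] ⇒ [21, 37, 69, 77, 119]
  TgoX AAGC/4: at [7, 98, 142, 182, 188, 196, 202] ⇒ [11, 102, 146, 186, 192, 200] (position 206 is a terminus of the linear molecule — no cut)
  EstIX CCGCC/1: at [2, 84, 110, 125] ⇒ [3, 85, 111, 126]

Pooled cuts: [3, 11, 18, 21, 32, 37, 59, 66, 69, 77, 85, 102, 111, 119, 126, 136, 142, 146, 171, 182, 186, 192, 200]

Fragment lengths:
  [0,3): 3 bp
  [3,11): 8 bp
  [11,18): 7 bp
  [18,21): 3 bp
  [21,32): 11 bp
  [32,37): 5 bp
  [37,59): 22 bp
  [59,66): 7 bp
  [66,69): 3 bp
  [69,77): 8 bp
  [77,85): 8 bp
  [85,102): 17 bp
  [102,111): 9 bp
  [111,119): 8 bp
  [119,126): 7 bp
  [126,136): 10 bp
  [136,142): 6 bp
  [142,146): 4 bp
  [146,171): 25 bp
  [171,182): 11 bp
  [182,186): 4 bp
  [186,192): 6 bp
  [192,200): 8 bp
  [200,206): 6 bp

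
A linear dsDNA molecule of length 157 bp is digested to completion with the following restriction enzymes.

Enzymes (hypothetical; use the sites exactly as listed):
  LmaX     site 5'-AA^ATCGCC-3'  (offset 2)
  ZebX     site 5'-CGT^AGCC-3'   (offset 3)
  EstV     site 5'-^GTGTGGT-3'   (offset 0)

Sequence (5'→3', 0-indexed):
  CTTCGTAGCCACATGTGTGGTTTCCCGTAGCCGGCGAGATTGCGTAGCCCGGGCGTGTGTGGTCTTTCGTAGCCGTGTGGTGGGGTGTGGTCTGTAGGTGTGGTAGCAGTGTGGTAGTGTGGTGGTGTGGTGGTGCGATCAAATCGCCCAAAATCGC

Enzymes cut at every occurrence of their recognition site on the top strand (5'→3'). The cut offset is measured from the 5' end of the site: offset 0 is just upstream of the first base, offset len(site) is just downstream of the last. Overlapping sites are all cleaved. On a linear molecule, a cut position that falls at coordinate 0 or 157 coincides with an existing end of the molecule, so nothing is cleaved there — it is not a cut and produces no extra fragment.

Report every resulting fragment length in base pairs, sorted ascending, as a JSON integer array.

Per-enzyme occurrences:
  LmaX (AAATCGCC, off=2): starts [140] → cuts [142]
  ZebX (CGTAGCC, off=3): starts [3, 25, 42, 67] → cuts [6, 28, 45, 70]
  EstV (GTGTGGT, off=0): starts [14, 56, 74, 84, 97, 108, 116, 124] → cuts [14, 56, 74, 84, 97, 108, 116, 124]

Pooled cuts: [6, 14, 28, 45, 56, 70, 74, 84, 97, 108, 116, 124, 142]

Fragments:
  [0,6): 6 bp
  [6,14): 8 bp
  [14,28): 14 bp
  [28,45): 17 bp
  [45,56): 11 bp
  [56,70): 14 bp
  [70,74): 4 bp
  [74,84): 10 bp
  [84,97): 13 bp
  [97,108): 11 bp
  [108,116): 8 bp
  [116,124): 8 bp
  [124,142): 18 bp
  [142,157): 15 bp

[4,6,8,8,8,10,11,11,13,14,14,15,17,18]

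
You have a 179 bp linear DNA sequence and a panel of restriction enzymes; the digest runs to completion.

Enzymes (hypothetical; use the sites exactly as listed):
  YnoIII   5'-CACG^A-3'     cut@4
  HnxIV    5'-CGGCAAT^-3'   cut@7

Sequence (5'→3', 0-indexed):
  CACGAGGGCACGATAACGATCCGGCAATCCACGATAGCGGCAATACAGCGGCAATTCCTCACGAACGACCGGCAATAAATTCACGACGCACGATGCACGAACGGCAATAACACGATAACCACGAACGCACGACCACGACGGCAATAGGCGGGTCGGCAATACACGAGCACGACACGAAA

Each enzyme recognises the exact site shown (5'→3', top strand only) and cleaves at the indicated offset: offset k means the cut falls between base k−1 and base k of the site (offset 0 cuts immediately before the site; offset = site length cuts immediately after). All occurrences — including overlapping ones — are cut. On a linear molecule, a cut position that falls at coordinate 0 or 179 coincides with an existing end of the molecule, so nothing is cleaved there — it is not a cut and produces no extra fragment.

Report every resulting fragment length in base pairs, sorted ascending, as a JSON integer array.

Site scan:
  YnoIII CACGA/4: at [0, 8, 29, 59, 81, 88, 95, 110, 119, 127, 133, 161, 167, 172] ⇒ [4, 12, 33, 63, 85, 92, 99, 114, 123, 131, 137, 165, 171, 176]
  HnxIV CGGCAAT/7: at [21, 37, 48, 69, 101, 138, 153] ⇒ [28, 44, 55, 76, 108, 145, 160]

Pooled cuts: [4, 12, 28, 33, 44, 55, 63, 76, 85, 92, 99, 108, 114, 123, 131, 137, 145, 160, 165, 171, 176]

Fragment lengths:
  [0,4): 4 bp
  [4,12): 8 bp
  [12,28): 16 bp
  [28,33): 5 bp
  [33,44): 11 bp
  [44,55): 11 bp
  [55,63): 8 bp
  [63,76): 13 bp
  [76,85): 9 bp
  [85,92): 7 bp
  [92,99): 7 bp
  [99,108): 9 bp
  [108,114): 6 bp
  [114,123): 9 bp
  [123,131): 8 bp
  [131,137): 6 bp
  [137,145): 8 bp
  [145,160): 15 bp
  [160,165): 5 bp
  [165,171): 6 bp
  [171,176): 5 bp
  [176,179): 3 bp

[3,4,5,5,5,6,6,6,7,7,8,8,8,8,9,9,9,11,11,13,15,16]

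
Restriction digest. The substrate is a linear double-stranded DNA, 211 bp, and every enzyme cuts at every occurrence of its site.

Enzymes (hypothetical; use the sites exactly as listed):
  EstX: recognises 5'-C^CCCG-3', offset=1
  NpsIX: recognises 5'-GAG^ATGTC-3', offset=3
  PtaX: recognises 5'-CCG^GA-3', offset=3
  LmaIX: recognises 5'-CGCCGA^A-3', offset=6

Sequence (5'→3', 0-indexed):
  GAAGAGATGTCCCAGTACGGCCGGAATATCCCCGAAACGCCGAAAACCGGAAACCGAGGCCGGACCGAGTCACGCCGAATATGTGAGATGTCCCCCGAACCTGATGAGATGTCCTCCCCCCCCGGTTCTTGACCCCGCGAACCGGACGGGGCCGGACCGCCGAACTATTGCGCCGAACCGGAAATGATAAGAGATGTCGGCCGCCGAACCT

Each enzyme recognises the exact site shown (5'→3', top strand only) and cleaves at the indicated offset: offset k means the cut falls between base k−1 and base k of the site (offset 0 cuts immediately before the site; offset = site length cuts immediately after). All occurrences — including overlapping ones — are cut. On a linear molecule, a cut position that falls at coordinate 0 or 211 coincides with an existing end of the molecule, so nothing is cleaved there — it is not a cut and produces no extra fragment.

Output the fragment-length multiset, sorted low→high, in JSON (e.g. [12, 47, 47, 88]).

[4,4,6,6,6,7,9,9,10,11,12,13,13,13,13,13,14,15,16,17]

Site scan:
  EstX CCCCG/1: at [29, 92, 119, 132] ⇒ [30, 93, 120, 133]
  NpsIX GAGATGTC/3: at [3, 84, 105, 190] ⇒ [6, 87, 108, 193]
  PtaX CCGGA/3: at [20, 46, 59, 141, 151, 177] ⇒ [23, 49, 62, 144, 154, 180]
  LmaIX CGCCGAA/6: at [37, 72, 157, 170, 201] ⇒ [43, 78, 163, 176, 207]

All cut coordinates (distinct, sorted): [6, 23, 30, 43, 49, 62, 78, 87, 93, 108, 120, 133, 144, 154, 163, 176, 180, 193, 207]

Fragment lengths:
  [0,6): 6 bp
  [6,23): 17 bp
  [23,30): 7 bp
  [30,43): 13 bp
  [43,49): 6 bp
  [49,62): 13 bp
  [62,78): 16 bp
  [78,87): 9 bp
  [87,93): 6 bp
  [93,108): 15 bp
  [108,120): 12 bp
  [120,133): 13 bp
  [133,144): 11 bp
  [144,154): 10 bp
  [154,163): 9 bp
  [163,176): 13 bp
  [176,180): 4 bp
  [180,193): 13 bp
  [193,207): 14 bp
  [207,211): 4 bp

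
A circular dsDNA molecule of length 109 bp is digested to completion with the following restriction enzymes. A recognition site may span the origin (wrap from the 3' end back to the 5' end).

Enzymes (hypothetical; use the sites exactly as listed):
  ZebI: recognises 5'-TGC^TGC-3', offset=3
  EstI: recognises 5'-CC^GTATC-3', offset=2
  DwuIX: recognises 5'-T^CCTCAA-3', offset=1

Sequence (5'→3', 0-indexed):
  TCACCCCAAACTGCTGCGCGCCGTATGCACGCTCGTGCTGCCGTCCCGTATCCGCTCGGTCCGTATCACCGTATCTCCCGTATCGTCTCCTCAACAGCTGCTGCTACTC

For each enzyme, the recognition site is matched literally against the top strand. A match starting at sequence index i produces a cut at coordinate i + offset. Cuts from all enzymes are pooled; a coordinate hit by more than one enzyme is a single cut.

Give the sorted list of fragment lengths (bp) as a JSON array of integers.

[8,9,9,9,13,15,22,24]

Per-enzyme occurrences:
  ZebI (TGCTGC, off=3): starts [11, 35, 98] → cuts [14, 38, 101]
  EstI (CCGTATC, off=2): starts [45, 60, 68, 77] → cuts [47, 62, 70, 79]
  DwuIX (TCCTCAA, off=1): starts [87] → cuts [88]

Pooled cuts: [14, 38, 47, 62, 70, 79, 88, 101]

Fragment lengths:
  14→38: 24 bp
  38→47: 9 bp
  47→62: 15 bp
  62→70: 8 bp
  70→79: 9 bp
  79→88: 9 bp
  88→101: 13 bp
  101→14 (wrap): 109-101+14 = 22 bp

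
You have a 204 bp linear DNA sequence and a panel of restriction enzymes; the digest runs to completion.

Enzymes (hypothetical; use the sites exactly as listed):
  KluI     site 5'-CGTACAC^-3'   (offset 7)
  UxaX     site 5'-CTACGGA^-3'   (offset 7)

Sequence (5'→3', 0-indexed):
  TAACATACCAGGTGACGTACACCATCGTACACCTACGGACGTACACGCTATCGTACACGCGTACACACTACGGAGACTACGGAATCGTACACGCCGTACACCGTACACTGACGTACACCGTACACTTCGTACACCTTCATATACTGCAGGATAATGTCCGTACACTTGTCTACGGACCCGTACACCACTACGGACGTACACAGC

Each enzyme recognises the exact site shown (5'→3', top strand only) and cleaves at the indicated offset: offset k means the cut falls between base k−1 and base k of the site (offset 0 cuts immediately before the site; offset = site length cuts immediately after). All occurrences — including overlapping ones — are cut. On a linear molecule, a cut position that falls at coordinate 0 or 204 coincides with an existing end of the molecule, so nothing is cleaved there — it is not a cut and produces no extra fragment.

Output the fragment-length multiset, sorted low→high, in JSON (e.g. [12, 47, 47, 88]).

[3,7,7,7,7,7,8,8,9,9,9,9,9,9,10,10,11,12,22,31]

Scan for sites:
  KluI CGTACAC/7: at [15, 25, 39, 51, 59, 85, 94, 101, 111, 118, 127, 158, 178, 194] ⇒ [22, 32, 46, 58, 66, 92, 101, 108, 118, 125, 134, 165, 185, 201]
  UxaX CTACGGA/7: at [32, 67, 76, 169, 187] ⇒ [39, 74, 83, 176, 194]

All cut coordinates (distinct, sorted): [22, 32, 39, 46, 58, 66, 74, 83, 92, 101, 108, 118, 125, 134, 165, 176, 185, 194, 201]

Fragments:
  [0,22): 22 bp
  [22,32): 10 bp
  [32,39): 7 bp
  [39,46): 7 bp
  [46,58): 12 bp
  [58,66): 8 bp
  [66,74): 8 bp
  [74,83): 9 bp
  [83,92): 9 bp
  [92,101): 9 bp
  [101,108): 7 bp
  [108,118): 10 bp
  [118,125): 7 bp
  [125,134): 9 bp
  [134,165): 31 bp
  [165,176): 11 bp
  [176,185): 9 bp
  [185,194): 9 bp
  [194,201): 7 bp
  [201,204): 3 bp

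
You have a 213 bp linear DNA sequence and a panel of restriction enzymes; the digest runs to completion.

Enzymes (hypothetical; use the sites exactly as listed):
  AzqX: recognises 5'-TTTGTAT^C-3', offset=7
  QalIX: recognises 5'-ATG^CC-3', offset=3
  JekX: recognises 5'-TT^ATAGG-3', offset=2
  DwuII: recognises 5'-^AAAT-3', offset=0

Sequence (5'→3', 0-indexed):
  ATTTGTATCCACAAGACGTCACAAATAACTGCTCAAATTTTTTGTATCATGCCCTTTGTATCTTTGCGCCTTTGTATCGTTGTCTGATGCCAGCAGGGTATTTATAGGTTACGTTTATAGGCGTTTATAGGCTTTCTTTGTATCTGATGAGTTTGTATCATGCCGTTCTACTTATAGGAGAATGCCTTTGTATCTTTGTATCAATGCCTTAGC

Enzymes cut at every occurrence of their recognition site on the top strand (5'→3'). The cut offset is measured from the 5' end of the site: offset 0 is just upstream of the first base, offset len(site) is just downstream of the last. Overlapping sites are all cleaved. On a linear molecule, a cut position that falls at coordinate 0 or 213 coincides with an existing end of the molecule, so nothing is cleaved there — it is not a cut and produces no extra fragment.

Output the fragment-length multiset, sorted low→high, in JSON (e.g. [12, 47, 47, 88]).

Per-enzyme occurrences:
  AzqX TTTGTATC/7: at [1, 40, 54, 70, 136, 151, 186, 194] ⇒ [8, 47, 61, 77, 143, 158, 193, 201]
  QalIX ATGCC/3: at [48, 86, 159, 181, 203] ⇒ [51, 89, 162, 184, 206]
  JekX TTATAGG/2: at [101, 114, 124, 171] ⇒ [103, 116, 126, 173]
  DwuII AAAT/0: at [22, 34] ⇒ [22, 34]

Pooled cuts: [8, 22, 34, 47, 51, 61, 77, 89, 103, 116, 126, 143, 158, 162, 173, 184, 193, 201, 206]

Fragments:
  [0,8): 8 bp
  [8,22): 14 bp
  [22,34): 12 bp
  [34,47): 13 bp
  [47,51): 4 bp
  [51,61): 10 bp
  [61,77): 16 bp
  [77,89): 12 bp
  [89,103): 14 bp
  [103,116): 13 bp
  [116,126): 10 bp
  [126,143): 17 bp
  [143,158): 15 bp
  [158,162): 4 bp
  [162,173): 11 bp
  [173,184): 11 bp
  [184,193): 9 bp
  [193,201): 8 bp
  [201,206): 5 bp
  [206,213): 7 bp

[4,4,5,7,8,8,9,10,10,11,11,12,12,13,13,14,14,15,16,17]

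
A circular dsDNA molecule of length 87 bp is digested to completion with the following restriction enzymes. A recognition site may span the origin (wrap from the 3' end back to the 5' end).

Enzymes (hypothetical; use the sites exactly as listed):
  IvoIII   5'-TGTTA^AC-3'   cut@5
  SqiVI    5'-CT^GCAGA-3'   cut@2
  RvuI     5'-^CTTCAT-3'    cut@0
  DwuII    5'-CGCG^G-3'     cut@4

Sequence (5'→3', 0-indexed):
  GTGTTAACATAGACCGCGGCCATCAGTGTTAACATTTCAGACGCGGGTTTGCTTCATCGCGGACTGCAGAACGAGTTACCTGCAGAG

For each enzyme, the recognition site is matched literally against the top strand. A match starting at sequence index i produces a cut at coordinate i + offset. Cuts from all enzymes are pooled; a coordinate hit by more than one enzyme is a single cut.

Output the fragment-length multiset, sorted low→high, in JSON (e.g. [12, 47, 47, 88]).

Per-enzyme occurrences:
  IvoIII (TGTTAAC, off=5): starts [1, 26] → cuts [6, 31]
  SqiVI (CTGCAGA, off=2): starts [63, 79] → cuts [65, 81]
  RvuI (CTTCAT, off=0): starts [51] → cuts [51]
  DwuII (CGCGG, off=4): starts [14, 41, 57] → cuts [18, 45, 61]

All cut coordinates (distinct, sorted): [6, 18, 31, 45, 51, 61, 65, 81]

Fragments:
  6→18: 12 bp
  18→31: 13 bp
  31→45: 14 bp
  45→51: 6 bp
  51→61: 10 bp
  61→65: 4 bp
  65→81: 16 bp
  81→6 (wrap): 87-81+6 = 12 bp

[4,6,10,12,12,13,14,16]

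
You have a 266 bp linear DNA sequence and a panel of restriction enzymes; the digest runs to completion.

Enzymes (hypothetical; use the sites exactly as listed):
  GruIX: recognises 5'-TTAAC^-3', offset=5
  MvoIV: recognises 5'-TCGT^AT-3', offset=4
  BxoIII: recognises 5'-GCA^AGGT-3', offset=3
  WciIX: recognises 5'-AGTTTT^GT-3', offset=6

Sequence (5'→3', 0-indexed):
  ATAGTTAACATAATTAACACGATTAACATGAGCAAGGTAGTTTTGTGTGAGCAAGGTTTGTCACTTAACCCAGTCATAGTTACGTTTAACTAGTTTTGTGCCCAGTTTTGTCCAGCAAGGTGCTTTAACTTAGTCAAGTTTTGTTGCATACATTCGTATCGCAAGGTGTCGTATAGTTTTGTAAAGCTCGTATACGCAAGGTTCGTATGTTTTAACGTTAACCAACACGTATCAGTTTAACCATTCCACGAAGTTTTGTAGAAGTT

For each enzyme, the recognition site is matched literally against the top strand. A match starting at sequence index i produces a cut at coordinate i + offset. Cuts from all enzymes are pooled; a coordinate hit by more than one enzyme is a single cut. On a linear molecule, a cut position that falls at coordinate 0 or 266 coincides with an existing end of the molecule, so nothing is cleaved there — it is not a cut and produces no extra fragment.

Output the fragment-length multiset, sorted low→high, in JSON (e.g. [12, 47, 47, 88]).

Scan for sites:
  GruIX TTAAC/5: at [4, 13, 22, 64, 85, 124, 211, 217, 236] ⇒ [9, 18, 27, 69, 90, 129, 216, 222, 241]
  MvoIV TCGTAT/4: at [153, 168, 187, 202] ⇒ [157, 172, 191, 206]
  BxoIII GCAAGGT/3: at [31, 50, 114, 160, 195] ⇒ [34, 53, 117, 163, 198]
  WciIX AGTTTTGT/6: at [38, 91, 103, 136, 174, 251] ⇒ [44, 97, 109, 142, 180, 257]

Pooled cuts: [9, 18, 27, 34, 44, 53, 69, 90, 97, 109, 117, 129, 142, 157, 163, 172, 180, 191, 198, 206, 216, 222, 241, 257]

Fragment lengths:
  [0,9): 9 bp
  [9,18): 9 bp
  [18,27): 9 bp
  [27,34): 7 bp
  [34,44): 10 bp
  [44,53): 9 bp
  [53,69): 16 bp
  [69,90): 21 bp
  [90,97): 7 bp
  [97,109): 12 bp
  [109,117): 8 bp
  [117,129): 12 bp
  [129,142): 13 bp
  [142,157): 15 bp
  [157,163): 6 bp
  [163,172): 9 bp
  [172,180): 8 bp
  [180,191): 11 bp
  [191,198): 7 bp
  [198,206): 8 bp
  [206,216): 10 bp
  [216,222): 6 bp
  [222,241): 19 bp
  [241,257): 16 bp
  [257,266): 9 bp

[6,6,7,7,7,8,8,8,9,9,9,9,9,9,10,10,11,12,12,13,15,16,16,19,21]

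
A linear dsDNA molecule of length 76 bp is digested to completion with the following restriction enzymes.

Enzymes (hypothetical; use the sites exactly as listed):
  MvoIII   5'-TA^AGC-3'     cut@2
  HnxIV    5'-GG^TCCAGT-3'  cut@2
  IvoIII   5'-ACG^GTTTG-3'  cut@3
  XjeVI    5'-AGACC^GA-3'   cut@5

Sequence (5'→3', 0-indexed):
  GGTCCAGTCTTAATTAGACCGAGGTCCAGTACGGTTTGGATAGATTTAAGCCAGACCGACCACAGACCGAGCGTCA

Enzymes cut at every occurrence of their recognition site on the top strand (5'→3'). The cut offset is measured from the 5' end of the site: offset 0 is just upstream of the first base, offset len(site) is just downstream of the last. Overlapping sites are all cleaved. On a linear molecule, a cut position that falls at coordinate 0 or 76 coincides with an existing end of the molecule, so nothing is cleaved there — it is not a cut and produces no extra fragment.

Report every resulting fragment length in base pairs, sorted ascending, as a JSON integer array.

Per-enzyme occurrences:
  MvoIII (TAAGC, off=2): starts [46] → cuts [48]
  HnxIV (GGTCCAGT, off=2): starts [0, 22] → cuts [2, 24]
  IvoIII (ACGGTTTG, off=3): starts [30] → cuts [33]
  XjeVI (AGACCGA, off=5): starts [15, 52, 63] → cuts [20, 57, 68]

All cut coordinates (distinct, sorted): [2, 20, 24, 33, 48, 57, 68]

Fragment lengths:
  [0,2): 2 bp
  [2,20): 18 bp
  [20,24): 4 bp
  [24,33): 9 bp
  [33,48): 15 bp
  [48,57): 9 bp
  [57,68): 11 bp
  [68,76): 8 bp

[2,4,8,9,9,11,15,18]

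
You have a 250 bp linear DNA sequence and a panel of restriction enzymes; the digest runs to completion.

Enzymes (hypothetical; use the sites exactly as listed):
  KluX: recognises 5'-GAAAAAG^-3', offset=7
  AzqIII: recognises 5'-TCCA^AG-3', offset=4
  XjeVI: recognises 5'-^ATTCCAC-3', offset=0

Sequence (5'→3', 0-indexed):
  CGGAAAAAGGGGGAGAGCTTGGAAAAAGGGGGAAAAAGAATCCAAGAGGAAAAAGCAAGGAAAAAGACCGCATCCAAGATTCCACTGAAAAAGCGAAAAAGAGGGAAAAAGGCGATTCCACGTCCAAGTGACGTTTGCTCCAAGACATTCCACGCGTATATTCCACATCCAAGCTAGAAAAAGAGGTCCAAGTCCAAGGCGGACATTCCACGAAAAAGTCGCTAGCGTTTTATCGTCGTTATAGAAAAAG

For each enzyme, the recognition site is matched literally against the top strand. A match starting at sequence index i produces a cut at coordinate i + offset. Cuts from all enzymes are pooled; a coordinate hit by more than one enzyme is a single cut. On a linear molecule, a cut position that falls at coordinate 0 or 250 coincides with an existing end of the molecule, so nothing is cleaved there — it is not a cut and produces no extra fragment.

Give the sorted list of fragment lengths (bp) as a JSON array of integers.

Per-enzyme occurrences:
  KluX GAAAAAG/7: at [2, 21, 31, 48, 59, 86, 94, 104, 176, 211, 243] ⇒ [9, 28, 38, 55, 66, 93, 101, 111, 183, 218] (position 250 is a terminus of the linear molecule — no cut)
  AzqIII TCCAAG/4: at [40, 72, 122, 138, 167, 186, 192] ⇒ [44, 76, 126, 142, 171, 190, 196]
  XjeVI ATTCCAC/0: at [78, 114, 146, 159, 204] ⇒ [78, 114, 146, 159, 204]

All cut coordinates (distinct, sorted): [9, 28, 38, 44, 55, 66, 76, 78, 93, 101, 111, 114, 126, 142, 146, 159, 171, 183, 190, 196, 204, 218]

Fragments:
  [0,9): 9 bp
  [9,28): 19 bp
  [28,38): 10 bp
  [38,44): 6 bp
  [44,55): 11 bp
  [55,66): 11 bp
  [66,76): 10 bp
  [76,78): 2 bp
  [78,93): 15 bp
  [93,101): 8 bp
  [101,111): 10 bp
  [111,114): 3 bp
  [114,126): 12 bp
  [126,142): 16 bp
  [142,146): 4 bp
  [146,159): 13 bp
  [159,171): 12 bp
  [171,183): 12 bp
  [183,190): 7 bp
  [190,196): 6 bp
  [196,204): 8 bp
  [204,218): 14 bp
  [218,250): 32 bp

[2,3,4,6,6,7,8,8,9,10,10,10,11,11,12,12,12,13,14,15,16,19,32]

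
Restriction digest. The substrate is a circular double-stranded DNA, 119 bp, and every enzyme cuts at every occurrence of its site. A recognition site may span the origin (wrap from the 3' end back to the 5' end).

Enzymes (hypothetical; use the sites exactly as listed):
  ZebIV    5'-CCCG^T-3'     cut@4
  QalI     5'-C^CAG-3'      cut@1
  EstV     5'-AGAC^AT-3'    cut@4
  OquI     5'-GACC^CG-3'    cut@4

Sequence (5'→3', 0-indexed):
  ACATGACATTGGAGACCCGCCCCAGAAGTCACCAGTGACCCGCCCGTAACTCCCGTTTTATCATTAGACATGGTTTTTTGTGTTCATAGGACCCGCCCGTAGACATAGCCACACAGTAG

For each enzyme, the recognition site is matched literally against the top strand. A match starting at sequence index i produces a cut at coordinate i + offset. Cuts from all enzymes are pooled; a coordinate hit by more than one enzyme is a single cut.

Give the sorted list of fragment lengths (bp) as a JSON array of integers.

Per-enzyme occurrences:
  ZebIV (CCCGT, off=4): starts [42, 51, 95] → cuts [46, 55, 99]
  QalI (CCAG, off=1): starts [21, 31] → cuts [22, 32]
  EstV (AGACAT, off=4): starts [65, 100, 117] → cuts [2, 69, 104]
  OquI (GACCCG, off=4): starts [13, 36, 89] → cuts [17, 40, 93]

All cut coordinates (distinct, sorted): [2, 17, 22, 32, 40, 46, 55, 69, 93, 99, 104]

Fragments:
  2→17: 15 bp
  17→22: 5 bp
  22→32: 10 bp
  32→40: 8 bp
  40→46: 6 bp
  46→55: 9 bp
  55→69: 14 bp
  69→93: 24 bp
  93→99: 6 bp
  99→104: 5 bp
  104→2 (wrap): 119-104+2 = 17 bp

[5,5,6,6,8,9,10,14,15,17,24]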